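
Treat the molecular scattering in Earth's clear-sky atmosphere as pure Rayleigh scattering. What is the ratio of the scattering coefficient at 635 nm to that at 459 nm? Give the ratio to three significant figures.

0.273

Rayleigh scattering ∝ λ⁻⁴, so the ratio of coefficients is the inverse fourth power of the wavelength ratio.
σ(635)/σ(459) = (459/635)⁴ = (0.7228)⁴ = 0.273.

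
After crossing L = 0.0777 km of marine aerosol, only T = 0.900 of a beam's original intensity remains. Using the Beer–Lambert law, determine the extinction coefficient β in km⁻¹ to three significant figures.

Beer–Lambert: T = exp(−βL) ⇒ β = −ln(T)/L = −ln(0.900)/0.0777 = 0.1054/0.0777 = 1.356 km⁻¹.

1.36 km⁻¹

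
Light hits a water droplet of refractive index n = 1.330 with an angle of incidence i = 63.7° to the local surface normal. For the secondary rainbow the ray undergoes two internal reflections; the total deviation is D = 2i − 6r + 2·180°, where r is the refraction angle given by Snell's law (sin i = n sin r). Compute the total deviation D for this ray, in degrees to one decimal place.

sin r = sin 63.7° / 1.330 = 0.8965/1.330 = 0.6740; r = 42.38°.
D = 2·63.7° − 6·42.38° + 2·180° = 127.40° − 254.28° + 360° = 233.12°.

233.1°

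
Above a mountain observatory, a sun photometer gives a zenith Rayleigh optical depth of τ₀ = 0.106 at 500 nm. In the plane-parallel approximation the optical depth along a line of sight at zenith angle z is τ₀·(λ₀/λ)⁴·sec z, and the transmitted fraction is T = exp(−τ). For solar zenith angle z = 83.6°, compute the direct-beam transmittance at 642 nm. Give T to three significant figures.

sec 83.6° = 8.9711.
τ = 0.106 × (500/642)⁴ × 8.9711 = 0.106 × 0.3679 × 8.9711 = 0.3499.
T = exp(−0.3499) = 0.7048.

0.705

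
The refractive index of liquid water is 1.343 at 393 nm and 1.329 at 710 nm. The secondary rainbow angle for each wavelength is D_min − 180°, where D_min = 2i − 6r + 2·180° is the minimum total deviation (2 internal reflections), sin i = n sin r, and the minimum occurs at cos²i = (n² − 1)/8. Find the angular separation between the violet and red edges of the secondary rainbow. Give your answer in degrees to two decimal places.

3.64°

At 393 nm (n = 1.343): cos²i = 0.10046 → i = 71.522°, r = 44.928°, D_min = 233.478°, rainbow angle = 53.478°.
At 710 nm (n = 1.329): cos²i = 0.09578 → i = 71.972°, r = 45.685°, D_min = 229.837°, rainbow angle = 49.837°.
Angular width = |53.478° − 49.837°| = 3.641°.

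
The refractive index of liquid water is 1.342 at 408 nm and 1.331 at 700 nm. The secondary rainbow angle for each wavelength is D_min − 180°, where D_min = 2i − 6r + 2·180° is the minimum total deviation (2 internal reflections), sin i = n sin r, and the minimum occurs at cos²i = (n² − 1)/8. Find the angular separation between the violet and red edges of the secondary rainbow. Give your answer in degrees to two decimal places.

At 408 nm (n = 1.342): cos²i = 0.10012 → i = 71.554°, r = 44.981°, D_min = 233.222°, rainbow angle = 53.222°.
At 700 nm (n = 1.331): cos²i = 0.09645 → i = 71.907°, r = 45.575°, D_min = 230.365°, rainbow angle = 50.365°.
Angular width = |53.222° − 50.365°| = 2.857°.

2.86°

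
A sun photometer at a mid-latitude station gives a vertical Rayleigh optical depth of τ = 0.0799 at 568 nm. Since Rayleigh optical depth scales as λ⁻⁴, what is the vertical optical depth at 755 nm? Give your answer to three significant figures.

0.0256

τ(755 nm) = τ(568 nm) × (568/755)⁴ = 0.0799 × (0.7523)⁴ = 0.0799 × 0.3203 = 0.0256.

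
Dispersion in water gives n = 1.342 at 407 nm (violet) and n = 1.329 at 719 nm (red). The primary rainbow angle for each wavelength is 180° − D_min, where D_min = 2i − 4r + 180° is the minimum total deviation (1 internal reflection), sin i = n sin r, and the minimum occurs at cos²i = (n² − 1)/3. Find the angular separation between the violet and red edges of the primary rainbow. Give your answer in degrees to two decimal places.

1.88°

At 407 nm (n = 1.342): cos²i = 0.26699 → i = 58.888°, r = 39.641°, D_min = 139.213°, rainbow angle = 40.787°.
At 719 nm (n = 1.329): cos²i = 0.25541 → i = 59.643°, r = 40.487°, D_min = 137.337°, rainbow angle = 42.663°.
Angular width = |40.787° − 42.663°| = 1.876°.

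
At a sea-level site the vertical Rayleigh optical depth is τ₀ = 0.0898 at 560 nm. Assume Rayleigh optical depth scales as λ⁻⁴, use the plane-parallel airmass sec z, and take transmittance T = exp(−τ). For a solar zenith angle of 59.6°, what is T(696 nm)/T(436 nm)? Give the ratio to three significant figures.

Airmass: sec 59.6° = 1.9762.
τ(696 nm) = 0.0898 × (560/696)⁴ × 1.9762 = 0.0898 × 0.4191 × 1.9762 = 0.0744.
τ(436 nm) = 0.0898 × (560/436)⁴ × 1.9762 = 0.0898 × 2.7215 × 1.9762 = 0.4830.
T(696)/T(436) = exp(τ_B − τ_A) = exp(0.4086) = 1.5047.

1.50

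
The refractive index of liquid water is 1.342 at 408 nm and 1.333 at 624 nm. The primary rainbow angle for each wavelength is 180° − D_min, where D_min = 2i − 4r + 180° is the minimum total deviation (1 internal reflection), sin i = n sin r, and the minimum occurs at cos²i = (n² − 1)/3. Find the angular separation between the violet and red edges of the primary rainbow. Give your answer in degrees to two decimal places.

1.29°

At 408 nm (n = 1.342): cos²i = 0.26699 → i = 58.888°, r = 39.641°, D_min = 139.213°, rainbow angle = 40.787°.
At 624 nm (n = 1.333): cos²i = 0.25896 → i = 59.410°, r = 40.225°, D_min = 137.922°, rainbow angle = 42.078°.
Angular width = |40.787° − 42.078°| = 1.291°.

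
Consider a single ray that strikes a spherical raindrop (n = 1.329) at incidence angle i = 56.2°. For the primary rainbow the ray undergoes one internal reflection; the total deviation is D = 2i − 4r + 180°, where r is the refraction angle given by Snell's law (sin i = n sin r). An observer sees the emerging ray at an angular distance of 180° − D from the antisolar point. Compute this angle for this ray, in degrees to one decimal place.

42.4°

sin r = sin 56.2° / 1.329 = 0.8310/1.329 = 0.6253; r = 38.70°.
D = 2·56.2° − 4·38.70° + 180° = 112.40° − 154.81° + 180° = 137.59°.
Angle from antisolar point = 180° − D = 42.41°.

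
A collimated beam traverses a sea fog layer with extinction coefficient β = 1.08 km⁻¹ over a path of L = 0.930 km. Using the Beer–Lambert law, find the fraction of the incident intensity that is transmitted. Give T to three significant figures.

τ = β·L = 1.08 × 0.930 = 1.0044.
T = exp(−1.0044) = 0.3663.

0.366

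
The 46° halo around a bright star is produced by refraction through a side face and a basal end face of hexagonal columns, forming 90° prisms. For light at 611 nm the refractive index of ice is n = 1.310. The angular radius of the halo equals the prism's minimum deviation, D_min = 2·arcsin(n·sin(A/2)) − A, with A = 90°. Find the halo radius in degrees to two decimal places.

n·sin(A/2) = 1.310 × sin 45° = 1.310 × 0.7071 = 0.9263.
D_min = 2·arcsin(0.9263) − 90° = 2 × 67.867° − 90° = 45.733°.

45.73°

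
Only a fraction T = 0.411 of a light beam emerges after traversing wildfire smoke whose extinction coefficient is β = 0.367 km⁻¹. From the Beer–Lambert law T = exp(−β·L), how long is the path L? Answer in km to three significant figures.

Beer–Lambert: T = exp(−βL) ⇒ L = −ln(T)/β = −ln(0.411)/0.367 = 0.8892/0.367 = 2.423 km.

2.42 km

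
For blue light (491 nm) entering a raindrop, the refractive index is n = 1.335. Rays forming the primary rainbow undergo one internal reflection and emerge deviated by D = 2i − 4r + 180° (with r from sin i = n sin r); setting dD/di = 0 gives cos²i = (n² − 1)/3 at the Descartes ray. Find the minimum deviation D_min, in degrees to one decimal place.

138.2°

cos²i = (1.78222 − 1)/3 = 0.26074; i = arccos(0.51063) = 59.294°.
sin r = sin 59.294°/1.335 = 0.64405; r = 40.094°.
D_min = 2·59.294° − 4·40.094° + 180° = 138.212°.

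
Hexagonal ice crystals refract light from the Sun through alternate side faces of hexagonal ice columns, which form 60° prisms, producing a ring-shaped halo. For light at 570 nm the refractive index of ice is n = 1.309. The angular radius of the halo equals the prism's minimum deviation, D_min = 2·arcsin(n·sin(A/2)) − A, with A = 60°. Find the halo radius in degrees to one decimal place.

21.8°

n·sin(A/2) = 1.309 × sin 30° = 1.309 × 0.5000 = 0.6545.
D_min = 2·arcsin(0.6545) − 60° = 2 × 40.882° − 60° = 21.763°.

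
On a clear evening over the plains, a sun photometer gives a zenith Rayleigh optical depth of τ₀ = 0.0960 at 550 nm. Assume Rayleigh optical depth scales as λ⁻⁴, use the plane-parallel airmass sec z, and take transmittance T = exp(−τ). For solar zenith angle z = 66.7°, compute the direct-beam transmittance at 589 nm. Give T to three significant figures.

sec 66.7° = 2.5282.
τ = 0.0960 × (550/589)⁴ × 2.5282 = 0.0960 × 0.7603 × 2.5282 = 0.1845.
T = exp(−0.1845) = 0.8315.

0.831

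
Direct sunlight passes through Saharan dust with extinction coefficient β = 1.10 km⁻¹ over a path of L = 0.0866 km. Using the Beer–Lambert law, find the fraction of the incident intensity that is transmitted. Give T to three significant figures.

τ = β·L = 1.10 × 0.0866 = 0.0953.
T = exp(−0.0953) = 0.9091.

0.909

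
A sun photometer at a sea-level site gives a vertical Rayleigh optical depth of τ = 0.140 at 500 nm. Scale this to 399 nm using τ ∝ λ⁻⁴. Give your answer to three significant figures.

τ(399 nm) = τ(500 nm) × (500/399)⁴ = 0.140 × (1.2531)⁴ = 0.140 × 2.4660 = 0.3452.

0.345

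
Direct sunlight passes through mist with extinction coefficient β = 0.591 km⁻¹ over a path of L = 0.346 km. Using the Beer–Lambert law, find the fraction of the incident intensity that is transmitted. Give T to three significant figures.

τ = β·L = 0.591 × 0.346 = 0.2045.
T = exp(−0.2045) = 0.8151.

0.815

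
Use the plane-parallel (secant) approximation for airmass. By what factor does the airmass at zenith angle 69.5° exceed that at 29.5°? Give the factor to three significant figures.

2.49

X(69.5°)/X(29.5°) = sec 69.5° / sec 29.5° = cos 29.5° / cos 69.5° = 0.8704/0.3502 = 2.4853.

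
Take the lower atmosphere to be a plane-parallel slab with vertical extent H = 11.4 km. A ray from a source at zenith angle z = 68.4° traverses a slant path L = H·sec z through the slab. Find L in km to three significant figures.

sec z = 1/cos 68.4° = 2.7165.
L = 11.4 × 2.7165 = 30.968 km.

31.0 km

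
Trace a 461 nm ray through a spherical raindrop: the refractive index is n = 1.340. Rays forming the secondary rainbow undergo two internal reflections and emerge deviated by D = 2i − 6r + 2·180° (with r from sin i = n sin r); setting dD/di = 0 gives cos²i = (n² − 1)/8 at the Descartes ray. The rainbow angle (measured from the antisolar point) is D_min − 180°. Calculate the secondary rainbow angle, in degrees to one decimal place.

cos²i = (1.79560 − 1)/8 = 0.09945; i = arccos(0.31536) = 71.618°.
sin r = sin 71.618°/1.340 = 0.70819; r = 45.088°.
D_min = 2·71.618° − 6·45.088° + 360° = 232.709°.
Rainbow angle = D_min − 180° = 52.709°.

52.7°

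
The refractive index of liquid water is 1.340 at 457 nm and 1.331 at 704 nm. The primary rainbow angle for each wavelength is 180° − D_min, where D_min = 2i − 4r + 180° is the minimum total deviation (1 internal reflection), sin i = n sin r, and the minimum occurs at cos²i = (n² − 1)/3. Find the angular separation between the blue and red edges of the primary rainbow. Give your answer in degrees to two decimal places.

1.30°

At 457 nm (n = 1.340): cos²i = 0.26520 → i = 59.004°, r = 39.770°, D_min = 138.929°, rainbow angle = 41.071°.
At 704 nm (n = 1.331): cos²i = 0.25719 → i = 59.527°, r = 40.356°, D_min = 137.630°, rainbow angle = 42.370°.
Angular width = |41.071° − 42.370°| = 1.299°.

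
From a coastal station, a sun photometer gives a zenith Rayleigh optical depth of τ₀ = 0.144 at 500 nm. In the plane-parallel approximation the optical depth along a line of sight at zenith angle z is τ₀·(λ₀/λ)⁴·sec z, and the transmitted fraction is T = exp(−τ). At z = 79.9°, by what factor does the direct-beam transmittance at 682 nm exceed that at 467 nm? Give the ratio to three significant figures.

Airmass: sec 79.9° = 5.7023.
τ(682 nm) = 0.144 × (500/682)⁴ × 5.7023 = 0.144 × 0.2889 × 5.7023 = 0.2372.
τ(467 nm) = 0.144 × (500/467)⁴ × 5.7023 = 0.144 × 1.3141 × 5.7023 = 1.0790.
T(682)/T(467) = exp(τ_B − τ_A) = exp(0.8418) = 2.3205.

2.32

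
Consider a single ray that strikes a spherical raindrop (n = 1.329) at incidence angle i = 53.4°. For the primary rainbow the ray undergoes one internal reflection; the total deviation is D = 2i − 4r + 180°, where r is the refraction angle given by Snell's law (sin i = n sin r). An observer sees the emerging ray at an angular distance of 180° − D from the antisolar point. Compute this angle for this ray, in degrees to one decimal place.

sin r = sin 53.4° / 1.329 = 0.8028/1.329 = 0.6041; r = 37.16°.
D = 2·53.4° − 4·37.16° + 180° = 106.80° − 148.65° + 180° = 138.15°.
Angle from antisolar point = 180° − D = 41.85°.

41.8°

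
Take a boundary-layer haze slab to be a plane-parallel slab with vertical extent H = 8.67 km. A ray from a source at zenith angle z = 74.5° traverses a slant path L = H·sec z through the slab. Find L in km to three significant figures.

sec z = 1/cos 74.5° = 3.7420.
L = 8.67 × 3.7420 = 32.443 km.

32.4 km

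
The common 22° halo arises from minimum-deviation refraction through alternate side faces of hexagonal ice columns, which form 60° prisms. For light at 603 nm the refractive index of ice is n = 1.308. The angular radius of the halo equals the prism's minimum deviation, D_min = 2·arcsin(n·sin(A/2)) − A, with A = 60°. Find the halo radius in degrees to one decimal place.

n·sin(A/2) = 1.308 × sin 30° = 1.308 × 0.5000 = 0.6540.
D_min = 2·arcsin(0.6540) − 60° = 2 × 40.844° − 60° = 21.688°.

21.7°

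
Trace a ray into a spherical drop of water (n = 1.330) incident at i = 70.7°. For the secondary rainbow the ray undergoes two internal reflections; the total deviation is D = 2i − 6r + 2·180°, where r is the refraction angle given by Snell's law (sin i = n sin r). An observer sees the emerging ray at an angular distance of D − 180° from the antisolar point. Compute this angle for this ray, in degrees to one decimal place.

sin r = sin 70.7° / 1.330 = 0.9438/1.330 = 0.7096; r = 45.20°.
D = 2·70.7° − 6·45.20° + 2·180° = 141.40° − 271.23° + 360° = 230.17°.
Angle from antisolar point = D − 180° = 50.17°.

50.2°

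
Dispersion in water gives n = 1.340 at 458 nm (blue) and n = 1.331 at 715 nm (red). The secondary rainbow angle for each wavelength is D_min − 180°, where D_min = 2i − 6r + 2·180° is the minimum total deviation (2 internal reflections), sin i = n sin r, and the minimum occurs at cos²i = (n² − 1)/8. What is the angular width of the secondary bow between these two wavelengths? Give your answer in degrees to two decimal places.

2.34°

At 458 nm (n = 1.340): cos²i = 0.09945 → i = 71.618°, r = 45.088°, D_min = 232.709°, rainbow angle = 52.709°.
At 715 nm (n = 1.331): cos²i = 0.09645 → i = 71.907°, r = 45.575°, D_min = 230.365°, rainbow angle = 50.365°.
Angular width = |52.709° − 50.365°| = 2.344°.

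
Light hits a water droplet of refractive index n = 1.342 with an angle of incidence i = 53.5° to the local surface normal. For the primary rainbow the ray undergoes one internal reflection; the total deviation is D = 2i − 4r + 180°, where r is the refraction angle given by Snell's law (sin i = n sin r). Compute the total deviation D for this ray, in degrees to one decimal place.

sin r = sin 53.5° / 1.342 = 0.8039/1.342 = 0.5990; r = 36.80°.
D = 2·53.5° − 4·36.80° + 180° = 107.00° − 147.19° + 180° = 139.81°.

139.8°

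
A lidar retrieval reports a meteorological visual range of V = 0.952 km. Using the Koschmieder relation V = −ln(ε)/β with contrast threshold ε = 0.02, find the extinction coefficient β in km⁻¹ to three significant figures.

4.11 km⁻¹

β = −ln(0.02) / V = 3.912 / 0.952 = 4.1093 km⁻¹.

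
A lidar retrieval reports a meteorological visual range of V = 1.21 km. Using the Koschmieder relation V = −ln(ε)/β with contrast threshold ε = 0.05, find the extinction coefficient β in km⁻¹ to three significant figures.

β = −ln(0.05) / V = 2.996 / 1.21 = 2.4758 km⁻¹.

2.48 km⁻¹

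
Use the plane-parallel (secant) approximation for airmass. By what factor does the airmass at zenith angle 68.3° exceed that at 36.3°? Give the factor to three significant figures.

2.18

X(68.3°)/X(36.3°) = sec 68.3° / sec 36.3° = cos 36.3° / cos 68.3° = 0.8059/0.3697 = 2.1797.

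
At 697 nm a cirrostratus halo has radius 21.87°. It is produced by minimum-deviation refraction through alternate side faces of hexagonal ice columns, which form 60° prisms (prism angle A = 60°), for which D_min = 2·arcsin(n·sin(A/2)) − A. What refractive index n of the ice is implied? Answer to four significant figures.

Rearranging: n = sin((D_min + A)/2) / sin(A/2).
(D_min + A)/2 = (21.87° + 60°)/2 = 40.935°.
n = sin 40.935° / sin 30° = 0.6552 / 0.5000 = 1.3104.

1.310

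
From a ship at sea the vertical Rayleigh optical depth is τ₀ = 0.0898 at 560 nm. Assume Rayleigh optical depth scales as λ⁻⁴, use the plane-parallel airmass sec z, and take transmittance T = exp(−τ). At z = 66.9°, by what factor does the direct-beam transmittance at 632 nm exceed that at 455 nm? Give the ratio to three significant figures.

1.47

Airmass: sec 66.9° = 2.5488.
τ(632 nm) = 0.0898 × (560/632)⁴ × 2.5488 = 0.0898 × 0.6164 × 2.5488 = 0.1411.
τ(455 nm) = 0.0898 × (560/455)⁴ × 2.5488 = 0.0898 × 2.2946 × 2.5488 = 0.5252.
T(632)/T(455) = exp(τ_B − τ_A) = exp(0.3841) = 1.4683.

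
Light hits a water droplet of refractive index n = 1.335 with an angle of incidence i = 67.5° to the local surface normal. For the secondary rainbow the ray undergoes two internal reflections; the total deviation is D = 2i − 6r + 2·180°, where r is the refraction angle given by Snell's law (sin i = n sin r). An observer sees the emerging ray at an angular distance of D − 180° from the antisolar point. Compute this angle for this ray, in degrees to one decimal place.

52.2°

sin r = sin 67.5° / 1.335 = 0.9239/1.335 = 0.6920; r = 43.79°.
D = 2·67.5° − 6·43.79° + 2·180° = 135.00° − 262.75° + 360° = 232.25°.
Angle from antisolar point = D − 180° = 52.25°.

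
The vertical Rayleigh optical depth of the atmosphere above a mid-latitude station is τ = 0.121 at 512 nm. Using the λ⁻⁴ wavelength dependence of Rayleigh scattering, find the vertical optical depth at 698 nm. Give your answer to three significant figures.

0.0350

τ(698 nm) = τ(512 nm) × (512/698)⁴ = 0.121 × (0.7335)⁴ = 0.121 × 0.2895 = 0.0350.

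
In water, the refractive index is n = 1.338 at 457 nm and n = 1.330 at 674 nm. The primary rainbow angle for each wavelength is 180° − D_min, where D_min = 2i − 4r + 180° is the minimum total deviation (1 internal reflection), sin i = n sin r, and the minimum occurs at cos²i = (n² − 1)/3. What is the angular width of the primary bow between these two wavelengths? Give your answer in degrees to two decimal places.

At 457 nm (n = 1.338): cos²i = 0.26341 → i = 59.120°, r = 39.899°, D_min = 138.643°, rainbow angle = 41.357°.
At 674 nm (n = 1.330): cos²i = 0.25630 → i = 59.585°, r = 40.422°, D_min = 137.484°, rainbow angle = 42.516°.
Angular width = |41.357° − 42.516°| = 1.160°.

1.16°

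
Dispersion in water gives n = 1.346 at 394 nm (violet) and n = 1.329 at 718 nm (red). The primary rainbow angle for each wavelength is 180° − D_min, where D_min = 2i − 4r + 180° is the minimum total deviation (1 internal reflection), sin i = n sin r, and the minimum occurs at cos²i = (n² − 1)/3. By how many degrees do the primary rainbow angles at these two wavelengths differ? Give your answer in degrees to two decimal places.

At 394 nm (n = 1.346): cos²i = 0.27057 → i = 58.657°, r = 39.384°, D_min = 139.775°, rainbow angle = 40.225°.
At 718 nm (n = 1.329): cos²i = 0.25541 → i = 59.643°, r = 40.487°, D_min = 137.337°, rainbow angle = 42.663°.
Angular width = |40.225° − 42.663°| = 2.439°.

2.44°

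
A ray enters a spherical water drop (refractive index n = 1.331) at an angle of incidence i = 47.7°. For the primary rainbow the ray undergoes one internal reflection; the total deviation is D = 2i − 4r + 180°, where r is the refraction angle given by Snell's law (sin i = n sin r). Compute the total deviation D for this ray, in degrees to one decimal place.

sin r = sin 47.7° / 1.331 = 0.7396/1.331 = 0.5557; r = 33.76°.
D = 2·47.7° − 4·33.76° + 180° = 95.40° − 135.03° + 180° = 140.37°.

140.4°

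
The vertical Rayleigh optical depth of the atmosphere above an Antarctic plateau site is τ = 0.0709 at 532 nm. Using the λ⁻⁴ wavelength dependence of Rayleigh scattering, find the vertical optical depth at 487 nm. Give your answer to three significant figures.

τ(487 nm) = τ(532 nm) × (532/487)⁴ = 0.0709 × (1.0924)⁴ = 0.0709 × 1.4241 = 0.1010.

0.101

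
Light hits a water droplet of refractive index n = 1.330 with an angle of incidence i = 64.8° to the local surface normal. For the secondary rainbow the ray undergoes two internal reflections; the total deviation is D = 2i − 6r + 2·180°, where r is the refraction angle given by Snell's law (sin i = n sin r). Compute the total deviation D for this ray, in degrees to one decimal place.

232.4°

sin r = sin 64.8° / 1.330 = 0.9048/1.330 = 0.6803; r = 42.87°.
D = 2·64.8° − 6·42.87° + 2·180° = 129.60° − 257.21° + 360° = 232.39°.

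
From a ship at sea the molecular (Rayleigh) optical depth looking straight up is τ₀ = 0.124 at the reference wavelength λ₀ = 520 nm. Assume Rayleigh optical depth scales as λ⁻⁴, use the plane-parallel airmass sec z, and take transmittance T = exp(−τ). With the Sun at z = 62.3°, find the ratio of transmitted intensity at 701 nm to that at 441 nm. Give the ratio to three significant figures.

Airmass: sec 62.3° = 2.1513.
τ(701 nm) = 0.124 × (520/701)⁴ × 2.1513 = 0.124 × 0.3028 × 2.1513 = 0.0808.
τ(441 nm) = 0.124 × (520/441)⁴ × 2.1513 = 0.124 × 1.9331 × 2.1513 = 0.5157.
T(701)/T(441) = exp(τ_B − τ_A) = exp(0.4349) = 1.5448.

1.54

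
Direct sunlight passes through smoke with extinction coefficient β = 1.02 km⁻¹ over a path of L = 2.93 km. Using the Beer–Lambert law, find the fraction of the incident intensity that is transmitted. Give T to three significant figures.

τ = β·L = 1.02 × 2.93 = 2.9886.
T = exp(−2.9886) = 0.0504.

0.0504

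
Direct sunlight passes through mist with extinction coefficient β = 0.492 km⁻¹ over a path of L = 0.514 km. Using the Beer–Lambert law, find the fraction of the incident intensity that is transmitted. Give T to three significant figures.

0.777

τ = β·L = 0.492 × 0.514 = 0.2529.
T = exp(−0.2529) = 0.7766.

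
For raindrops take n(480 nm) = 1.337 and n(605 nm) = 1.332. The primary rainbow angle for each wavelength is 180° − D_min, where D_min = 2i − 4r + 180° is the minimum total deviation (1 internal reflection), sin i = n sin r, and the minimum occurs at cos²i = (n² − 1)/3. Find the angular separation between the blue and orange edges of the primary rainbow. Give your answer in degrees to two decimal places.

0.72°

At 480 nm (n = 1.337): cos²i = 0.26252 → i = 59.178°, r = 39.964°, D_min = 138.500°, rainbow angle = 41.500°.
At 605 nm (n = 1.332): cos²i = 0.25807 → i = 59.469°, r = 40.290°, D_min = 137.776°, rainbow angle = 42.224°.
Angular width = |41.500° − 42.224°| = 0.724°.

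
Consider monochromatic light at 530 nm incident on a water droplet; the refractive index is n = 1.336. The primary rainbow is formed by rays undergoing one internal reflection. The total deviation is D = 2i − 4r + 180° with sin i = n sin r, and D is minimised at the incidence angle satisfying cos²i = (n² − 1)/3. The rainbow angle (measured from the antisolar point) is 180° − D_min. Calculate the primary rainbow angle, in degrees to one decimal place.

41.6°

cos²i = (1.78490 − 1)/3 = 0.26163; i = arccos(0.51150) = 59.236°.
sin r = sin 59.236°/1.336 = 0.64318; r = 40.029°.
D_min = 2·59.236° − 4·40.029° + 180° = 138.356°.
Rainbow angle = 180° − D_min = 41.644°.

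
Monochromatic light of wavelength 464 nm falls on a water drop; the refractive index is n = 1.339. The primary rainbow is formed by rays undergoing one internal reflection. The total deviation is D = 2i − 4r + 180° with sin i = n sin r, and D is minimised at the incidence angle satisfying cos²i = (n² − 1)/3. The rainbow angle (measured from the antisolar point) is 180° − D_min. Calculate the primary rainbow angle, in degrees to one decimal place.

cos²i = (1.79292 − 1)/3 = 0.26431; i = arccos(0.51411) = 59.062°.
sin r = sin 59.062°/1.339 = 0.64057; r = 39.834°.
D_min = 2·59.062° − 4·39.834° + 180° = 138.786°.
Rainbow angle = 180° − D_min = 41.214°.

41.2°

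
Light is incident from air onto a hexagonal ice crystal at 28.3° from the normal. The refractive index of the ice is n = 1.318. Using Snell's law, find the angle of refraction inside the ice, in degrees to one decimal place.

21.1°

Snell: sin θ_r = sin θ_i / n = sin 28.3° / 1.318 = 0.4741 / 1.318 = 0.3597.
θ_r = arcsin(0.3597) = 21.08°.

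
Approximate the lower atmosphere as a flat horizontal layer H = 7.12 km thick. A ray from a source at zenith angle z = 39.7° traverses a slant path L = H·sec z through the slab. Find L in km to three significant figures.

9.25 km

sec z = 1/cos 39.7° = 1.2997.
L = 7.12 × 1.2997 = 9.254 km.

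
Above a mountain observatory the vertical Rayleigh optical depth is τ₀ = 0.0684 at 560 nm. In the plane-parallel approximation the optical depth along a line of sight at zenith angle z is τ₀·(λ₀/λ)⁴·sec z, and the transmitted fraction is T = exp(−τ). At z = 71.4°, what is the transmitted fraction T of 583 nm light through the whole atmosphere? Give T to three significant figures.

0.833

sec 71.4° = 3.1352.
τ = 0.0684 × (560/583)⁴ × 3.1352 = 0.0684 × 0.8513 × 3.1352 = 0.1826.
T = exp(−0.1826) = 0.8331.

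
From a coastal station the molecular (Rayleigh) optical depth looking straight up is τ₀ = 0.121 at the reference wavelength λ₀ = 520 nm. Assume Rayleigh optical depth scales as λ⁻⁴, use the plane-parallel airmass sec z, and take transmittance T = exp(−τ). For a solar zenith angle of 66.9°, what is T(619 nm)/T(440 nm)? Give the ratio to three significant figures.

1.57

Airmass: sec 66.9° = 2.5488.
τ(619 nm) = 0.121 × (520/619)⁴ × 2.5488 = 0.121 × 0.4980 × 2.5488 = 0.1536.
τ(440 nm) = 0.121 × (520/440)⁴ × 2.5488 = 0.121 × 1.9508 × 2.5488 = 0.6016.
T(619)/T(440) = exp(τ_B − τ_A) = exp(0.4480) = 1.5652.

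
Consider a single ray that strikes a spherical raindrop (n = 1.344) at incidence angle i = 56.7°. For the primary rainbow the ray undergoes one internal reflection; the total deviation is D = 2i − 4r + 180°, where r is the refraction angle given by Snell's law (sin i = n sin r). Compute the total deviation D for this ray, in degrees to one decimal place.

sin r = sin 56.7° / 1.344 = 0.8358/1.344 = 0.6219; r = 38.45°.
D = 2·56.7° − 4·38.45° + 180° = 113.40° − 153.81° + 180° = 139.59°.

139.6°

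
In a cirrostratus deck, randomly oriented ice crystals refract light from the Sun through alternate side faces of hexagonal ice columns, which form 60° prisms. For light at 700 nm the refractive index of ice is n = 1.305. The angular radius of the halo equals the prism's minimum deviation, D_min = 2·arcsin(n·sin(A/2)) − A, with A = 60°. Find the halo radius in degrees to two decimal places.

n·sin(A/2) = 1.305 × sin 30° = 1.305 × 0.5000 = 0.6525.
D_min = 2·arcsin(0.6525) − 60° = 2 × 40.730° − 60° = 21.461°.

21.46°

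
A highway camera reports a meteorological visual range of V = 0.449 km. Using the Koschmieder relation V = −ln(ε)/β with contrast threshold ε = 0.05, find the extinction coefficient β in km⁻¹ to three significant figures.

β = −ln(0.05) / V = 2.996 / 0.449 = 6.6720 km⁻¹.

6.67 km⁻¹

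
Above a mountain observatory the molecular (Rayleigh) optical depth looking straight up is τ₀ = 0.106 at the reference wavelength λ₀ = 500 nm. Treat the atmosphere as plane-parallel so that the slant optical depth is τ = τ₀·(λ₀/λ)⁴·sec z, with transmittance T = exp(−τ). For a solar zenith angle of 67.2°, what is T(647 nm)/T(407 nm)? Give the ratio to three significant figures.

1.69

Airmass: sec 67.2° = 2.5805.
τ(647 nm) = 0.106 × (500/647)⁴ × 2.5805 = 0.106 × 0.3567 × 2.5805 = 0.0976.
τ(407 nm) = 0.106 × (500/407)⁴ × 2.5805 = 0.106 × 2.2777 × 2.5805 = 0.6230.
T(647)/T(407) = exp(τ_B − τ_A) = exp(0.5255) = 1.6913.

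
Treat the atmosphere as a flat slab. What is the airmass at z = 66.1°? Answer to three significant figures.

X = sec z = 1/cos 66.1° = 1/0.4051 = 2.4683.

2.47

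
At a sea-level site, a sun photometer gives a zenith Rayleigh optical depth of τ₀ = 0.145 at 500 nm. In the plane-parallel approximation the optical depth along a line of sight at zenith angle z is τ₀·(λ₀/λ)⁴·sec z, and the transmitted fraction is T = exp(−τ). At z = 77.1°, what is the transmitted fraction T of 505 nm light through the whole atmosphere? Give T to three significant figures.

sec 77.1° = 4.4793.
τ = 0.145 × (500/505)⁴ × 4.4793 = 0.145 × 0.9610 × 4.4793 = 0.6242.
T = exp(−0.6242) = 0.5357.

0.536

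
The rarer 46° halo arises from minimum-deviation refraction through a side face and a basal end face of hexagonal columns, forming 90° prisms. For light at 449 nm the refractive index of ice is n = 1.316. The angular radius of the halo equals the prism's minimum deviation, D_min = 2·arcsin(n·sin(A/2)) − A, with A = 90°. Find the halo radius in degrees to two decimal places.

47.04°

n·sin(A/2) = 1.316 × sin 45° = 1.316 × 0.7071 = 0.9306.
D_min = 2·arcsin(0.9306) − 90° = 2 × 68.521° − 90° = 47.042°.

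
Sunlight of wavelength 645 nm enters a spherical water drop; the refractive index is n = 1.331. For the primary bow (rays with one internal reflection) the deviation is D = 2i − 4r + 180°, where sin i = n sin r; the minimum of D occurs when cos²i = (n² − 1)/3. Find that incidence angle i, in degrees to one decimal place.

cos²i = (1.331² − 1)/3 = (1.77156 − 1)/3 = 0.25719.
cos i = 0.50714, so i = 59.527°.

59.5°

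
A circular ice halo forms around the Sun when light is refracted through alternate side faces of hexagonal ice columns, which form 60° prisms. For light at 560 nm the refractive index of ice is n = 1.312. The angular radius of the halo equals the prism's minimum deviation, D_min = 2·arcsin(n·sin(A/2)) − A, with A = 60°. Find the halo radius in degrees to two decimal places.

n·sin(A/2) = 1.312 × sin 30° = 1.312 × 0.5000 = 0.6560.
D_min = 2·arcsin(0.6560) − 60° = 2 × 40.996° − 60° = 21.991°.

21.99°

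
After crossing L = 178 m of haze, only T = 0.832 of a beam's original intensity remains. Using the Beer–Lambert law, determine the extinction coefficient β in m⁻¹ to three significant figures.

0.00103 m⁻¹

Beer–Lambert: T = exp(−βL) ⇒ β = −ln(T)/L = −ln(0.832)/178 = 0.1839/178 = 0.001033 m⁻¹.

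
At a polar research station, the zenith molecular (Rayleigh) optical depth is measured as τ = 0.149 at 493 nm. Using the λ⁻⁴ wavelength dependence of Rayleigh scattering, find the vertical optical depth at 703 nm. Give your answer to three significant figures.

τ(703 nm) = τ(493 nm) × (493/703)⁴ = 0.149 × (0.7013)⁴ = 0.149 × 0.2419 = 0.0360.

0.0360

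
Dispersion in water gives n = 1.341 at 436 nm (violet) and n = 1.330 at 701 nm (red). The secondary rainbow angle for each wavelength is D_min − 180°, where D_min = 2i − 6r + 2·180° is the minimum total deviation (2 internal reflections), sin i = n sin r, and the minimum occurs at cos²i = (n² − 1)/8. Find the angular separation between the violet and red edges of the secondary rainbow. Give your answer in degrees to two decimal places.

At 436 nm (n = 1.341): cos²i = 0.09979 → i = 71.586°, r = 45.034°, D_min = 232.966°, rainbow angle = 52.966°.
At 701 nm (n = 1.330): cos²i = 0.09611 → i = 71.940°, r = 45.630°, D_min = 230.101°, rainbow angle = 50.101°.
Angular width = |52.966° − 50.101°| = 2.865°.

2.86°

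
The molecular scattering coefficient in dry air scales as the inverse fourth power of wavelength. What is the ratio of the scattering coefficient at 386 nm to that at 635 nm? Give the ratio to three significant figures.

7.32

Rayleigh scattering ∝ λ⁻⁴, so the ratio of coefficients is the inverse fourth power of the wavelength ratio.
σ(386)/σ(635) = (635/386)⁴ = (1.6451)⁴ = 7.324.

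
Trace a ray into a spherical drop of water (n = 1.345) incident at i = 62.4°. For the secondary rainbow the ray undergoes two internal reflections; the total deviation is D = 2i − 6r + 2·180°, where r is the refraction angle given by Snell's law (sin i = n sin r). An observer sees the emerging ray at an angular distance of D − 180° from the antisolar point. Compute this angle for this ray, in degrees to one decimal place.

sin r = sin 62.4° / 1.345 = 0.8862/1.345 = 0.6589; r = 41.22°.
D = 2·62.4° − 6·41.22° + 2·180° = 124.80° − 247.29° + 360° = 237.51°.
Angle from antisolar point = D − 180° = 57.51°.

57.5°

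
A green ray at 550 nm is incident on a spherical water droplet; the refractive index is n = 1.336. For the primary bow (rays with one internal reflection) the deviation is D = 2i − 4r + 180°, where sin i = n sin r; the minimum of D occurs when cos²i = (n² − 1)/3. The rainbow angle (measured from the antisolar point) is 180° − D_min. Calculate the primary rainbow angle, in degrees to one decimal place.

cos²i = (1.78490 − 1)/3 = 0.26163; i = arccos(0.51150) = 59.236°.
sin r = sin 59.236°/1.336 = 0.64318; r = 40.029°.
D_min = 2·59.236° − 4·40.029° + 180° = 138.356°.
Rainbow angle = 180° − D_min = 41.644°.

41.6°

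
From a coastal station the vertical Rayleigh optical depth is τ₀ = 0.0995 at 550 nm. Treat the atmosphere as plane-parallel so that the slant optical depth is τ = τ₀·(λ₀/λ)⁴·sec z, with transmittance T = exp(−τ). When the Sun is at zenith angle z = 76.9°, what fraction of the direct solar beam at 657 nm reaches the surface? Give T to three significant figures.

sec 76.9° = 4.4121.
τ = 0.0995 × (550/657)⁴ × 4.4121 = 0.0995 × 0.4911 × 4.4121 = 0.2156.
T = exp(−0.2156) = 0.8061.

0.806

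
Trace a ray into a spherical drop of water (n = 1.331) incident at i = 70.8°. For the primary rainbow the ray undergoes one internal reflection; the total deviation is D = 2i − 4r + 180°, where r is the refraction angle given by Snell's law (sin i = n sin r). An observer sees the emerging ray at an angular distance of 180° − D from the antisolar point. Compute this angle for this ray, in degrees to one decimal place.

39.2°

sin r = sin 70.8° / 1.331 = 0.9444/1.331 = 0.7095; r = 45.20°.
D = 2·70.8° − 4·45.20° + 180° = 141.60° − 180.78° + 180° = 140.82°.
Angle from antisolar point = 180° − D = 39.18°.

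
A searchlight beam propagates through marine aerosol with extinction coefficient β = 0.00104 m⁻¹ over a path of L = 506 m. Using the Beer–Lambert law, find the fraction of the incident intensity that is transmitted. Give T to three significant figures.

τ = β·L = 0.00104 × 506 = 0.5262.
T = exp(−0.5262) = 0.5908.

0.591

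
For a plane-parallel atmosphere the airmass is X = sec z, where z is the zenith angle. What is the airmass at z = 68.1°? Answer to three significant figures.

X = sec z = 1/cos 68.1° = 1/0.3730 = 2.6811.

2.68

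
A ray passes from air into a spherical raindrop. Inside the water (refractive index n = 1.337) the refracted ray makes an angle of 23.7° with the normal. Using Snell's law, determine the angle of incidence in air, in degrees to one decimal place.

Snell: sin θ_i = n · sin θ_r = 1.337 × sin 23.7° = 1.337 × 0.4019 = 0.5374.
θ_i = arcsin(0.5374) = 32.51°.

32.5°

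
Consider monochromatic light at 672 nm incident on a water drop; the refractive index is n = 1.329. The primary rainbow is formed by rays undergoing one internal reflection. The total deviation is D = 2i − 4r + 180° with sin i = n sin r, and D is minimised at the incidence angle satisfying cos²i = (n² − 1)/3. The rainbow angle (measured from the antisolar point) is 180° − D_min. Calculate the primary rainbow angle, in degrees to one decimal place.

cos²i = (1.76624 − 1)/3 = 0.25541; i = arccos(0.50538) = 59.643°.
sin r = sin 59.643°/1.329 = 0.64928; r = 40.487°.
D_min = 2·59.643° − 4·40.487° + 180° = 137.337°.
Rainbow angle = 180° − D_min = 42.663°.

42.7°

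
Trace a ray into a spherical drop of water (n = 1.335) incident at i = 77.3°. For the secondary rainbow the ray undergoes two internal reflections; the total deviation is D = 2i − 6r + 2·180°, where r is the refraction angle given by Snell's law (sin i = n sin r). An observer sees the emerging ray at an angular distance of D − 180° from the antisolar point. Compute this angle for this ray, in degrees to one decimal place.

52.9°

sin r = sin 77.3° / 1.335 = 0.9755/1.335 = 0.7307; r = 46.95°.
D = 2·77.3° − 6·46.95° + 2·180° = 154.60° − 281.69° + 360° = 232.91°.
Angle from antisolar point = D − 180° = 52.91°.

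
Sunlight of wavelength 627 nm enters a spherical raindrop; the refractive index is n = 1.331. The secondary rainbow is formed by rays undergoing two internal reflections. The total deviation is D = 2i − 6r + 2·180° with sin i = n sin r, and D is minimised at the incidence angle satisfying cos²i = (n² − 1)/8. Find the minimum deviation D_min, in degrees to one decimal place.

cos²i = (1.77156 − 1)/8 = 0.09645; i = arccos(0.31056) = 71.907°.
sin r = sin 71.907°/1.331 = 0.71417; r = 45.575°.
D_min = 2·71.907° − 6·45.575° + 360° = 230.365°.

230.4°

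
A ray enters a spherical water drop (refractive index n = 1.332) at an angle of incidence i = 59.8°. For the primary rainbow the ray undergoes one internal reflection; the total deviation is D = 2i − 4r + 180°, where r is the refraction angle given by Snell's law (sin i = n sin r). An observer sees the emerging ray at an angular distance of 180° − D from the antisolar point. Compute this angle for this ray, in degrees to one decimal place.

sin r = sin 59.8° / 1.332 = 0.8643/1.332 = 0.6489; r = 40.46°.
D = 2·59.8° − 4·40.46° + 180° = 119.60° − 161.82° + 180° = 137.78°.
Angle from antisolar point = 180° − D = 42.22°.

42.2°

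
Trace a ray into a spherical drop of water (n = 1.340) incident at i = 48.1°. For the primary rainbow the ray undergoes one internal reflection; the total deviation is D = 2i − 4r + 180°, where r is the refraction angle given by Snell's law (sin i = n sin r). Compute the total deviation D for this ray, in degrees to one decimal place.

141.2°

sin r = sin 48.1° / 1.340 = 0.7443/1.340 = 0.5555; r = 33.74°.
D = 2·48.1° − 4·33.74° + 180° = 96.20° − 134.97° + 180° = 141.23°.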